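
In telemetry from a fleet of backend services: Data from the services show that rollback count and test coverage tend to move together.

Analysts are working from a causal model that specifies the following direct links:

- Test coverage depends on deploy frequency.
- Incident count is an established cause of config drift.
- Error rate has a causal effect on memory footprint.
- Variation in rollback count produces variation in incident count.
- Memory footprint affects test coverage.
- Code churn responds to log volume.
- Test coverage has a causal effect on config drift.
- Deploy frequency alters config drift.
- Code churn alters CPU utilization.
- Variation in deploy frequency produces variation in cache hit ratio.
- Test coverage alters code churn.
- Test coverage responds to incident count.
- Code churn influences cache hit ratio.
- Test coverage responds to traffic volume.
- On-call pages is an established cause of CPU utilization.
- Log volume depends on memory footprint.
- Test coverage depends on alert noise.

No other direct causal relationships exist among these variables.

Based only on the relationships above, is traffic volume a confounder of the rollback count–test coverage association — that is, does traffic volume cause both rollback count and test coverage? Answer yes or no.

Traffic volume has no stated causal path to rollback count. A confounder must cause both variables, so traffic volume does not qualify.

no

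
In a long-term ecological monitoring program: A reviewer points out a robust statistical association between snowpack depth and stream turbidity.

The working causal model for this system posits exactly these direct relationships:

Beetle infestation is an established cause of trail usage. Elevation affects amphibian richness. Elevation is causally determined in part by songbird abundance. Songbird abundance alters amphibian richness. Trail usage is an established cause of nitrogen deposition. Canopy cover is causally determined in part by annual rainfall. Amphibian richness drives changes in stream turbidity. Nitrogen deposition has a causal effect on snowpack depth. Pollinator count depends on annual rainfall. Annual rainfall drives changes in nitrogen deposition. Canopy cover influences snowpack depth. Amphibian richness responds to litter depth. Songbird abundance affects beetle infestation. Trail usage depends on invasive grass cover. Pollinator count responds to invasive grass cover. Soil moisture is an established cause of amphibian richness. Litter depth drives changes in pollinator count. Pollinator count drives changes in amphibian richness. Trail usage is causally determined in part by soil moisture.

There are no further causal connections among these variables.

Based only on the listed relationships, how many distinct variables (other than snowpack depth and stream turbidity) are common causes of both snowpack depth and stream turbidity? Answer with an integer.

4

The common causes are: annual rainfall (to snowpack depth via annual rainfall → canopy cover → snowpack depth; to stream turbidity via annual rainfall → pollinator count → amphibian richness → stream turbidity); invasive grass cover (to snowpack depth via invasive grass cover → trail usage → nitrogen deposition → snowpack depth; to stream turbidity via invasive grass cover → pollinator count → amphibian richness → stream turbidity); soil moisture (to snowpack depth via soil moisture → trail usage → nitrogen deposition → snowpack depth; to stream turbidity via soil moisture → amphibian richness → stream turbidity); songbird abundance (to snowpack depth via songbird abundance → beetle infestation → trail usage → nitrogen deposition → snowpack depth; to stream turbidity via songbird abundance → amphibian richness → stream turbidity).
Every other variable lacks a causal path to at least one of snowpack depth and stream turbidity.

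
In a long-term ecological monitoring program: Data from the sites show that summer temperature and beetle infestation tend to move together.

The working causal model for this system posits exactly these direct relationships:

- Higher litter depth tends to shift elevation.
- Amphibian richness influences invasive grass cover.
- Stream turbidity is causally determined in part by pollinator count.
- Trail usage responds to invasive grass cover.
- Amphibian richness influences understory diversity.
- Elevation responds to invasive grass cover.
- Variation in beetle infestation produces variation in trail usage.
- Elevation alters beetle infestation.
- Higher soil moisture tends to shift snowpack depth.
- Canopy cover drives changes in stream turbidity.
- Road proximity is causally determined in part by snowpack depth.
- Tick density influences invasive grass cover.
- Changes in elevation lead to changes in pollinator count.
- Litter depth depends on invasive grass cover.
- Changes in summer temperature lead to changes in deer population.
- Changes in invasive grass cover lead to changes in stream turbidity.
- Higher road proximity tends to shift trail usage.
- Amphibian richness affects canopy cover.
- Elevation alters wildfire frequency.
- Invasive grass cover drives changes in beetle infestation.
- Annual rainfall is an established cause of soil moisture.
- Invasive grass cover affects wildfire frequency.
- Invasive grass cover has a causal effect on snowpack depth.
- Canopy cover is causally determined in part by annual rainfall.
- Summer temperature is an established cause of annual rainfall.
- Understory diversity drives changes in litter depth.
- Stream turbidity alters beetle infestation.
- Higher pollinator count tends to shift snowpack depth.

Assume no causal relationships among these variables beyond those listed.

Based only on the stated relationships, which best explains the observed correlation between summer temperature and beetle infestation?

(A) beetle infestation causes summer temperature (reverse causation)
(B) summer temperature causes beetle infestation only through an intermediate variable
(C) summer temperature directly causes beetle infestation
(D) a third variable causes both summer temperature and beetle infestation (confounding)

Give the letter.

Summer temperature reaches beetle infestation through summer temperature → annual rainfall → canopy cover → stream turbidity → beetle infestation — an indirect causal chain with no direct summer temperature → beetle infestation link. No variable causes both summer temperature and beetle infestation, so confounding is ruled out; the effect is mediated.

B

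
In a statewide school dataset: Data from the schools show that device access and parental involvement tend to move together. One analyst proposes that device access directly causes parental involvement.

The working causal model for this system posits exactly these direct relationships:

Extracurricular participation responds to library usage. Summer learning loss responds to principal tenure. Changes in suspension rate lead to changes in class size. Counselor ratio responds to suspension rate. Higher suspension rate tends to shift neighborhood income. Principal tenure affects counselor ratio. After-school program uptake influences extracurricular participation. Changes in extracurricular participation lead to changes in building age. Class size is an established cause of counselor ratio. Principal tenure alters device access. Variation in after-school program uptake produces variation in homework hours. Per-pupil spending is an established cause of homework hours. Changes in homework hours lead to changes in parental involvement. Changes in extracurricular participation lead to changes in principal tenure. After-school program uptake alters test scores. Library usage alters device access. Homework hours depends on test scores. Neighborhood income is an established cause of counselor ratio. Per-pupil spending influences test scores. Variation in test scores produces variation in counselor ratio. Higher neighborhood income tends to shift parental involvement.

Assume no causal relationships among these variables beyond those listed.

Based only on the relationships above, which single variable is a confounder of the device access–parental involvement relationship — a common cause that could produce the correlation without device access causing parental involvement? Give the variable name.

after-school program uptake

After-school program uptake has a causal path to device access (after-school program uptake → extracurricular participation → principal tenure → device access) and a separate causal path to parental involvement (after-school program uptake → homework hours → parental involvement), so it is a common cause of both.
No stated relationship gives device access a causal route to parental involvement, so the correlation is explained by the shared upstream cause rather than a direct effect.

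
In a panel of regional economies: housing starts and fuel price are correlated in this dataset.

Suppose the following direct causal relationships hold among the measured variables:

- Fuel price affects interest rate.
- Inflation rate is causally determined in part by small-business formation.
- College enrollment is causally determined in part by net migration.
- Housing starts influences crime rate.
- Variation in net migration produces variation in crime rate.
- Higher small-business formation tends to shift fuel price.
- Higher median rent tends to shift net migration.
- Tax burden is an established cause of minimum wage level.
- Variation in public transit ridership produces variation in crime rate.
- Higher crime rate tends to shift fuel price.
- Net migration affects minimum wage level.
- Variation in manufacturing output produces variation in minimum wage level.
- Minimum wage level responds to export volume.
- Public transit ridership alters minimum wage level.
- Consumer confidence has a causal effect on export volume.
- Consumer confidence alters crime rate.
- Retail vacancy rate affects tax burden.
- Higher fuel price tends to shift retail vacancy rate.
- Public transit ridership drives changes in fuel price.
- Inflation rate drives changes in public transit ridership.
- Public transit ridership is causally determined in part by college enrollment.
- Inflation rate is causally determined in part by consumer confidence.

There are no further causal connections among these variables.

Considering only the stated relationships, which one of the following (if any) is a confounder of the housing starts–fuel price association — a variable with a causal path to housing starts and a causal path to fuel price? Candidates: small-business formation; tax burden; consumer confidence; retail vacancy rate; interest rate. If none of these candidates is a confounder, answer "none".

none

None of the listed candidates has causal paths to both housing starts and fuel price in the stated relationships, so none is a common cause.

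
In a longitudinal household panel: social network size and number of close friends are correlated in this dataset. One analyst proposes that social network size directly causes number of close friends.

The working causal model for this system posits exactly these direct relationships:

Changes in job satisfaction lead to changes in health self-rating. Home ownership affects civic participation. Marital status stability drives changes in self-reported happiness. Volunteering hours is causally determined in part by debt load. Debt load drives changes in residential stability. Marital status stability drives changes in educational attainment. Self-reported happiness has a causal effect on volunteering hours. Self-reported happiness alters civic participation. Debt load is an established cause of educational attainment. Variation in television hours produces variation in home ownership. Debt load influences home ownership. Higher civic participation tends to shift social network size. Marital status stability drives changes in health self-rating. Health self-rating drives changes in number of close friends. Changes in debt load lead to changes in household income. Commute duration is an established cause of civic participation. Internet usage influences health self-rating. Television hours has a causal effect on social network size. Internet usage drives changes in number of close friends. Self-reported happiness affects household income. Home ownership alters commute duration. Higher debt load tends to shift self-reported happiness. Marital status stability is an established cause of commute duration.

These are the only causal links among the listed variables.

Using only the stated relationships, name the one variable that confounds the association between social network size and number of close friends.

marital status stability

Marital status stability has a causal path to social network size (marital status stability → commute duration → civic participation → social network size) and a separate causal path to number of close friends (marital status stability → health self-rating → number of close friends), so it is a common cause of both.
No stated relationship gives social network size a causal route to number of close friends, so the correlation is explained by the shared upstream cause rather than a direct effect.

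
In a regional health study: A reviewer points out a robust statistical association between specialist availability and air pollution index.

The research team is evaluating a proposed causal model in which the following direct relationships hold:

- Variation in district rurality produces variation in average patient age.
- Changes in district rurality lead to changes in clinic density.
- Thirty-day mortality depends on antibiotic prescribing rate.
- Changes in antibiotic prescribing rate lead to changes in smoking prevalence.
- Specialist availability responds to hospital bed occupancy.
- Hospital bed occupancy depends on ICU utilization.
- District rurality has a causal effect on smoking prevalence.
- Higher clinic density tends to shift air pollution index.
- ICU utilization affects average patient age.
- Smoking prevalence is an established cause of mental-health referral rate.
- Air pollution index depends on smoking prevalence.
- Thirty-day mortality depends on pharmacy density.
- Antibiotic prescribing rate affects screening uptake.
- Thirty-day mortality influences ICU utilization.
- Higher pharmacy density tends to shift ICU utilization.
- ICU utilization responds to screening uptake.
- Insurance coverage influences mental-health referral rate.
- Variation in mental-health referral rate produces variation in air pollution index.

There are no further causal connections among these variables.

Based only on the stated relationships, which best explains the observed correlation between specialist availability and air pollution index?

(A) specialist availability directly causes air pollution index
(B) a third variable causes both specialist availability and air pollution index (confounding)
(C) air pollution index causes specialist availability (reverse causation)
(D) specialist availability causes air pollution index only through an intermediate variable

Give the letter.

Antibiotic prescribing rate causes specialist availability (antibiotic prescribing rate → screening uptake → ICU utilization → hospital bed occupancy → specialist availability) and air pollution index (antibiotic prescribing rate → smoking prevalence → air pollution index) — a common cause creating the correlation.
There is no stated path from specialist availability to air pollution index or from air pollution index to specialist availability, so neither direct nor reverse causation applies.

B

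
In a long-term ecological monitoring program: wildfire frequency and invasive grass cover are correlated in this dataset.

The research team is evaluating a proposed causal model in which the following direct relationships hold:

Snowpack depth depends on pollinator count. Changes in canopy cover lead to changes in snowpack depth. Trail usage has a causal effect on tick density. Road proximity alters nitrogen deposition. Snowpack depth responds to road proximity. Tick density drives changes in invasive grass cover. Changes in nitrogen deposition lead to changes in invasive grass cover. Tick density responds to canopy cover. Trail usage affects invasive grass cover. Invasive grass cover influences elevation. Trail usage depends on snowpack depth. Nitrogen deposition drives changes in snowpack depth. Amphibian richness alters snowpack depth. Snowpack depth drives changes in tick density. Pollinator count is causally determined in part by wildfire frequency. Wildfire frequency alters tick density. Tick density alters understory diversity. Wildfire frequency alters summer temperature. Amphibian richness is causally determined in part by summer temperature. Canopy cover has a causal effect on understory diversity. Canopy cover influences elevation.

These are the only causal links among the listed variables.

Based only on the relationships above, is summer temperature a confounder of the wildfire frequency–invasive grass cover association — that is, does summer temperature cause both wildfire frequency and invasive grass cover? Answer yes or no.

no

Summer temperature has no stated causal path to wildfire frequency. A confounder must cause both variables, so summer temperature does not qualify.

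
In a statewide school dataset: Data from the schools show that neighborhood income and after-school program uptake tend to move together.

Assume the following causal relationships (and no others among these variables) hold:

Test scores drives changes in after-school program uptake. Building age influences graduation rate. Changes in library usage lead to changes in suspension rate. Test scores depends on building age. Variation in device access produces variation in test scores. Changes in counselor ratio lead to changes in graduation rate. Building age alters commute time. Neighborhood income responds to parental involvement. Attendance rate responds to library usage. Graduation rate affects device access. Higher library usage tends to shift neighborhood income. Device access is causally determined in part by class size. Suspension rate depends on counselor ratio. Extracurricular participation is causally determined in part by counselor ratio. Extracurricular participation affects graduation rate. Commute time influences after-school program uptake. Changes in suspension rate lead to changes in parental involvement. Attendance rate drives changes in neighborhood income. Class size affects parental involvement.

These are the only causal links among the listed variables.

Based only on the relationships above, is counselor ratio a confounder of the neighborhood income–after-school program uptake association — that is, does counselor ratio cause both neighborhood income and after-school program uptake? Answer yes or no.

yes

Counselor ratio has a causal path to neighborhood income (counselor ratio → suspension rate → parental involvement → neighborhood income) and to after-school program uptake (counselor ratio → graduation rate → device access → test scores → after-school program uptake), so it is a common cause of both — a confounder.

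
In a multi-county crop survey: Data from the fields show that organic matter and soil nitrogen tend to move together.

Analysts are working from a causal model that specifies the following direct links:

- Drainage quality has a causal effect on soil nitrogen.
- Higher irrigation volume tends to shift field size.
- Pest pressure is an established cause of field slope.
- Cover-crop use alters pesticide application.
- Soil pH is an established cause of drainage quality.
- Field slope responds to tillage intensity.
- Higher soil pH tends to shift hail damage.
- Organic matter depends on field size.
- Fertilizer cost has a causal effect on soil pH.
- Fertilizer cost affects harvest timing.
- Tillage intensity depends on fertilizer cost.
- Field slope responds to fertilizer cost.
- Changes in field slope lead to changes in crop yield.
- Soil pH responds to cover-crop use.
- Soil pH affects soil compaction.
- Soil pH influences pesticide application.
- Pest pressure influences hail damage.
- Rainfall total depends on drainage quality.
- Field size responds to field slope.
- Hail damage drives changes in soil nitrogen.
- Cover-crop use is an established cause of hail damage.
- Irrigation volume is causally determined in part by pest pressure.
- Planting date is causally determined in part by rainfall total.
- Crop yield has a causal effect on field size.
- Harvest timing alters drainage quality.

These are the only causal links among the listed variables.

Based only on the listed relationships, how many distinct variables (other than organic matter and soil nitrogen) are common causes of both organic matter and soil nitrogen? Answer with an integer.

The common causes are: fertilizer cost (to organic matter via fertilizer cost → field slope → field size → organic matter; to soil nitrogen via fertilizer cost → soil pH → drainage quality → soil nitrogen); pest pressure (to organic matter via pest pressure → field slope → field size → organic matter; to soil nitrogen via pest pressure → hail damage → soil nitrogen).
Every other variable lacks a causal path to at least one of organic matter and soil nitrogen.

2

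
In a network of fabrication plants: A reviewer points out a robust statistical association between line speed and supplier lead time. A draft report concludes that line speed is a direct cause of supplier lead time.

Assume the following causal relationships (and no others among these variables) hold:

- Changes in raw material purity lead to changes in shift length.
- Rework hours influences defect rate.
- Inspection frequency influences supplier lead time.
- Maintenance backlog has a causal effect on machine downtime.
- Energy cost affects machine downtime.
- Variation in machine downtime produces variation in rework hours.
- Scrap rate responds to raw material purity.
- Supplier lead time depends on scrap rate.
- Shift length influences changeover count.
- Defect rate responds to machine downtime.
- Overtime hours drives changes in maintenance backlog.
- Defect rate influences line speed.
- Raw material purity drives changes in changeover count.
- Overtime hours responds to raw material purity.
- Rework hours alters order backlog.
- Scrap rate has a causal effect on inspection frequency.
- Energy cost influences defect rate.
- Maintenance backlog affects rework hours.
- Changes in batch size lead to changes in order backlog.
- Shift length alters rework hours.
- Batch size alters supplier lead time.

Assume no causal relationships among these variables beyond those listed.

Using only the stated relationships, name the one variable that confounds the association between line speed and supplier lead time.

raw material purity

Raw material purity has a causal path to line speed (raw material purity → shift length → rework hours → defect rate → line speed) and a separate causal path to supplier lead time (raw material purity → scrap rate → supplier lead time), so it is a common cause of both.
No stated relationship gives line speed a causal route to supplier lead time, so the correlation is explained by the shared upstream cause rather than a direct effect.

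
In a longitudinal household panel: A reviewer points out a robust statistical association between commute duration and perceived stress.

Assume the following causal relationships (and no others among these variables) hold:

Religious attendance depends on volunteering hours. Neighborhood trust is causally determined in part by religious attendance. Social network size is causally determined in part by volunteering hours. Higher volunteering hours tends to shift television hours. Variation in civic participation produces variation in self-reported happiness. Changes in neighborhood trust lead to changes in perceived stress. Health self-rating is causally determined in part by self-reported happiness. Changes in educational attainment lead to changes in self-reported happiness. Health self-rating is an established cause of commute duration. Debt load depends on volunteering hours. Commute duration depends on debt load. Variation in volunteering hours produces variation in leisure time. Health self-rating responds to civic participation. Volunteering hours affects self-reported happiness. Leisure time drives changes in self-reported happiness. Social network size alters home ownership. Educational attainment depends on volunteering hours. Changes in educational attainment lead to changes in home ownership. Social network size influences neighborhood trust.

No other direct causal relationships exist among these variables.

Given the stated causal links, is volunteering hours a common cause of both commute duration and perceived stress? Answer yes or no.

yes

Volunteering hours has a causal path to commute duration (volunteering hours → debt load → commute duration) and to perceived stress (volunteering hours → religious attendance → neighborhood trust → perceived stress), so it is a common cause of both — a confounder.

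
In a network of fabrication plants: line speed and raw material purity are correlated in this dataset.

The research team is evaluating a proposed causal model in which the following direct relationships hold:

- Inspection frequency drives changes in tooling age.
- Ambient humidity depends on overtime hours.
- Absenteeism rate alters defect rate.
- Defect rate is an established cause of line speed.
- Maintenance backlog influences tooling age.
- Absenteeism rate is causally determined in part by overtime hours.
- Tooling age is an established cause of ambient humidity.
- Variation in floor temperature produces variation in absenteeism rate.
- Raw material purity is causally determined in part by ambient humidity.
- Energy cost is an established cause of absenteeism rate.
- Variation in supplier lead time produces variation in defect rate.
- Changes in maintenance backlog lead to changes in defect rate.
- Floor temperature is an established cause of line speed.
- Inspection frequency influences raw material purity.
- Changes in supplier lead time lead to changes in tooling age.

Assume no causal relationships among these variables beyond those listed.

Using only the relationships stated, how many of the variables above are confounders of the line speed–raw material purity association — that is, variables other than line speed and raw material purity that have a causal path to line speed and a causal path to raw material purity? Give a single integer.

The common causes are: maintenance backlog (to line speed via maintenance backlog → defect rate → line speed; to raw material purity via maintenance backlog → tooling age → ambient humidity → raw material purity); overtime hours (to line speed via overtime hours → absenteeism rate → defect rate → line speed; to raw material purity via overtime hours → ambient humidity → raw material purity); supplier lead time (to line speed via supplier lead time → defect rate → line speed; to raw material purity via supplier lead time → tooling age → ambient humidity → raw material purity).
Every other variable lacks a causal path to at least one of line speed and raw material purity.

3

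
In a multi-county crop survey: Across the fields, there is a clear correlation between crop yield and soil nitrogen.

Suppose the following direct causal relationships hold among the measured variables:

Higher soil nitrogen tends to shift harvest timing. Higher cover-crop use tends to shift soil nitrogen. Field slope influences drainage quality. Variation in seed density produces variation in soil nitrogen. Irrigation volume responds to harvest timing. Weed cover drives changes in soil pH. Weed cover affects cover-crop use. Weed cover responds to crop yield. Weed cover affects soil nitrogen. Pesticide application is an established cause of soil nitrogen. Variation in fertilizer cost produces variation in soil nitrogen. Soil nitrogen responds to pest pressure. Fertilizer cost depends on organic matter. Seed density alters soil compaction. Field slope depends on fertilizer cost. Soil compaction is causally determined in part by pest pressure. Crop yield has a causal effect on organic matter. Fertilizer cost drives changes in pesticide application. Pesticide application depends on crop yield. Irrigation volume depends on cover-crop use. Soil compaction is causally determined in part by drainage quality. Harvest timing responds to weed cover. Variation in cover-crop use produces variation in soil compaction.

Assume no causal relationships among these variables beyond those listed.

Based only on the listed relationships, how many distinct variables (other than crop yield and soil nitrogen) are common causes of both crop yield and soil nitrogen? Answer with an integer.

0

No listed variable has a causal path to both crop yield and soil nitrogen, so there are no common causes.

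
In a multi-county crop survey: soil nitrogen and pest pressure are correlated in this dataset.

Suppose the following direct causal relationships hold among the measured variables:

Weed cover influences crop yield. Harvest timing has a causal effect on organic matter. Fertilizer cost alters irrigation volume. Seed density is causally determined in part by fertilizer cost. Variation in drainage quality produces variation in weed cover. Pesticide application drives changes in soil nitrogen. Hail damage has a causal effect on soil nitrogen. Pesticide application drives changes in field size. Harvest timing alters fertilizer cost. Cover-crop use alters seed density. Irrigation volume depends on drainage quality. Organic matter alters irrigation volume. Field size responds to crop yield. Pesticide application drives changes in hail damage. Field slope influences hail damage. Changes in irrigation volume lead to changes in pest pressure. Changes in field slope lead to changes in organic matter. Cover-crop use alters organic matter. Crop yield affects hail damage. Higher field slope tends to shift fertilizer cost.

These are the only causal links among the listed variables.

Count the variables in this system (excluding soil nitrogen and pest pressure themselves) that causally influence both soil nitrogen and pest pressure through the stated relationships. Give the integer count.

2

The common causes are: drainage quality (to soil nitrogen via drainage quality → weed cover → crop yield → hail damage → soil nitrogen; to pest pressure via drainage quality → irrigation volume → pest pressure); field slope (to soil nitrogen via field slope → hail damage → soil nitrogen; to pest pressure via field slope → fertilizer cost → irrigation volume → pest pressure).
Every other variable lacks a causal path to at least one of soil nitrogen and pest pressure.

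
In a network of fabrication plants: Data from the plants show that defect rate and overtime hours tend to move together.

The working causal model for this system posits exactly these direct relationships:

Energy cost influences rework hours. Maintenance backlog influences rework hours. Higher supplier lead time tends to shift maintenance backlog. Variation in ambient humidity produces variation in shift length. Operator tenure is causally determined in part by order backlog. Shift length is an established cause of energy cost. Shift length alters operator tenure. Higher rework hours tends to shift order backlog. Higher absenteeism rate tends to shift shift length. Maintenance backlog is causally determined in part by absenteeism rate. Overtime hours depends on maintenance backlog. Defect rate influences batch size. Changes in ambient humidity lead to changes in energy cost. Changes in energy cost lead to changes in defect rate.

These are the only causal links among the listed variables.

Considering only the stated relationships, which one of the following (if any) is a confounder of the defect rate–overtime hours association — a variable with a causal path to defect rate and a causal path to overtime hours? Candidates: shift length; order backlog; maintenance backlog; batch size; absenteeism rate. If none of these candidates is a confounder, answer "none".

absenteeism rate

Absenteeism rate causes defect rate (absenteeism rate → shift length → energy cost → defect rate) and also causes overtime hours (absenteeism rate → maintenance backlog → overtime hours); it is a common cause of both.
Each of the other candidates lacks a causal path to at least one of defect rate and overtime hours, so they do not confound the relationship.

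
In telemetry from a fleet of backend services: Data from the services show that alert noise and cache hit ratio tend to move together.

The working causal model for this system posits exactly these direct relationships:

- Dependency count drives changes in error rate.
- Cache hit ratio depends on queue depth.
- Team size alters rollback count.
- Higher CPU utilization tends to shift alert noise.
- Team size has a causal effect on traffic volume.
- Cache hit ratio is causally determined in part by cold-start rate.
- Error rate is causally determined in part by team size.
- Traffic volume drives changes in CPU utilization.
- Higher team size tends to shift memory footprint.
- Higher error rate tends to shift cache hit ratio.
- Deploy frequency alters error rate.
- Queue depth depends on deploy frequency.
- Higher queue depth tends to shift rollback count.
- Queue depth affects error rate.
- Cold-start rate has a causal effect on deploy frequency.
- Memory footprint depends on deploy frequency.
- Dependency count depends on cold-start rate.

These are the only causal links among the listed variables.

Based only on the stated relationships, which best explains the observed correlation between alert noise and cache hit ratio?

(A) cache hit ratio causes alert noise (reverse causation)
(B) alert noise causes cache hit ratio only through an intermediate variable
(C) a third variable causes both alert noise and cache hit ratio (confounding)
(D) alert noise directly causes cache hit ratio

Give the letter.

C

Team size causes alert noise (team size → traffic volume → CPU utilization → alert noise) and cache hit ratio (team size → error rate → cache hit ratio) — a common cause creating the correlation.
There is no stated path from alert noise to cache hit ratio or from cache hit ratio to alert noise, so neither direct nor reverse causation applies.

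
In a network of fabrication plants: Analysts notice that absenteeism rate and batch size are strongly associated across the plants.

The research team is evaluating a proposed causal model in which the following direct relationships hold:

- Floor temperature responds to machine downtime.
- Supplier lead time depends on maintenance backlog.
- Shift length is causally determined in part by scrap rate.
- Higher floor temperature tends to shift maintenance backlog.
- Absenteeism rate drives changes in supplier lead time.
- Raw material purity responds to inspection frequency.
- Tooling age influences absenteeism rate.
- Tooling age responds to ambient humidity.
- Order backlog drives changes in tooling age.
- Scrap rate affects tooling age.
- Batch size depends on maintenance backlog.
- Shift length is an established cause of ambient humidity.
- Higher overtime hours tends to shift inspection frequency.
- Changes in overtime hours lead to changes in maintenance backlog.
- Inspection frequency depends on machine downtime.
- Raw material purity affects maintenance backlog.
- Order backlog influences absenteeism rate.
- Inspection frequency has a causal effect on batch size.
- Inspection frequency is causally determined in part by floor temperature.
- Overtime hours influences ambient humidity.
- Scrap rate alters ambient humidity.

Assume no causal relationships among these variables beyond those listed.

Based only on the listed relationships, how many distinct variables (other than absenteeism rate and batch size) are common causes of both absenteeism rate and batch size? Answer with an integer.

The common causes are: overtime hours (to absenteeism rate via overtime hours → ambient humidity → tooling age → absenteeism rate; to batch size via overtime hours → inspection frequency → batch size).
Every other variable lacks a causal path to at least one of absenteeism rate and batch size.

1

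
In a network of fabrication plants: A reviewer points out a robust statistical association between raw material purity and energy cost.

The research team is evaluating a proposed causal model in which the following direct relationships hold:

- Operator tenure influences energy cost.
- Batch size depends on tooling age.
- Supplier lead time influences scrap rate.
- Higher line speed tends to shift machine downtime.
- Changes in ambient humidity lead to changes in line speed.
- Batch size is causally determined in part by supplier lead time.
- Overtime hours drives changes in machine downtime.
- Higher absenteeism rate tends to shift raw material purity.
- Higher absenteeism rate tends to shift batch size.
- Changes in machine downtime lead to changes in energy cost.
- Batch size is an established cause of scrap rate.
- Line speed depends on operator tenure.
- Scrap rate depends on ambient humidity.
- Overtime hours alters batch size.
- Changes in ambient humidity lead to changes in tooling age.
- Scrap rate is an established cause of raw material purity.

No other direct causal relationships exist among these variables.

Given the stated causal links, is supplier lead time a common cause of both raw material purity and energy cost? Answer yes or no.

no

Supplier lead time has no stated causal path to energy cost. A confounder must cause both variables, so supplier lead time does not qualify.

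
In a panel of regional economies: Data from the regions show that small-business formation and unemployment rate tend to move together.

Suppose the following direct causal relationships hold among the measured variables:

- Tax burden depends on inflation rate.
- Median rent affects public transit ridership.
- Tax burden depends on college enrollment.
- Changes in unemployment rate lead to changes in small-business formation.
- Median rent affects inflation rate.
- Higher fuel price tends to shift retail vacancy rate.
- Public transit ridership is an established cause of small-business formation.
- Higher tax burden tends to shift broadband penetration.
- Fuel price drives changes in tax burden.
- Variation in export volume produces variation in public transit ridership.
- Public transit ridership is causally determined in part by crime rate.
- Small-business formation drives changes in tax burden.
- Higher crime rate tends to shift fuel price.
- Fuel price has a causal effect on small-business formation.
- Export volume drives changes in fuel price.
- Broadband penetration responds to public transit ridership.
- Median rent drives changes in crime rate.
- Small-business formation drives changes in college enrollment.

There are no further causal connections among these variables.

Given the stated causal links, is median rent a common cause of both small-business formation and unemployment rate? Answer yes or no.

no

Median rent has no stated causal path to unemployment rate. A confounder must cause both variables, so median rent does not qualify.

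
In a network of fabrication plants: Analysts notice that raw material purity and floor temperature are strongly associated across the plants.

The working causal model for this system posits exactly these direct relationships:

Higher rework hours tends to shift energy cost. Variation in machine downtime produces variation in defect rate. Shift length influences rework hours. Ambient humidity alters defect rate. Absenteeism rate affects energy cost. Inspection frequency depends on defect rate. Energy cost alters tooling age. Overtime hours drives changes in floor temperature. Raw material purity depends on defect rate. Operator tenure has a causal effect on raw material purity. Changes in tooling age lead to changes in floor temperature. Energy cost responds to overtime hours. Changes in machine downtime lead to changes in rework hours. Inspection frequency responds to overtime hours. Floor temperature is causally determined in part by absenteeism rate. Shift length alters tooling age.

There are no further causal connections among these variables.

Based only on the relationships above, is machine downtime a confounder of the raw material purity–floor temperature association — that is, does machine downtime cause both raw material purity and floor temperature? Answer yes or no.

Machine downtime has a causal path to raw material purity (machine downtime → defect rate → raw material purity) and to floor temperature (machine downtime → rework hours → energy cost → tooling age → floor temperature), so it is a common cause of both — a confounder.

yes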